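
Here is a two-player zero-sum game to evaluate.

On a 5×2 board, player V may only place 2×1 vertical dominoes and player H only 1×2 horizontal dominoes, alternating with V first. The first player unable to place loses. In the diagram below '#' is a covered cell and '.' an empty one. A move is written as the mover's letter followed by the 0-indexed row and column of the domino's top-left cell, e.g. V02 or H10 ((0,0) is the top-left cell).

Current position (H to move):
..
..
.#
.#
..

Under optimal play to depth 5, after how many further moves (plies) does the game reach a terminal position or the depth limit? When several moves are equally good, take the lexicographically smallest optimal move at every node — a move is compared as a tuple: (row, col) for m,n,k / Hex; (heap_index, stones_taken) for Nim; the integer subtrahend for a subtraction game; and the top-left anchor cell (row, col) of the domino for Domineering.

[../../.#/.#/..] H move#1: H00:+1/##/../.#/.#/..*, H10:+1/../##/.#/.#/.., H40:-1/../../.#/.#/##
[##/../.#/.#/..] V move#2: V10:-1/##/#./##/.#/..*, V20:-1/##/../##/##/.., V30:-1/##/../.#/##/#.
[##/#./##/.#/..] H move#3: H40:+1/##/#./##/.#/##*
[##/#./##/.#/##] end (terminal -1, V#4); searched ../../.#/.#/.. to 5

PV length from [../../.#/.#/..]: 3 plies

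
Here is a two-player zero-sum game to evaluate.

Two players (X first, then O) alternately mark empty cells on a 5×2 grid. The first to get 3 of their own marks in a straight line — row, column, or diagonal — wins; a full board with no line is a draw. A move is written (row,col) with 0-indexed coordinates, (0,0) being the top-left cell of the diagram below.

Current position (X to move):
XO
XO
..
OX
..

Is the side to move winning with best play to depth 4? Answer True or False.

ply 1, X at XO/XO/../OX/.. | (2,0)=+1→XO/XO/X./OX/..*; (2,1)=+1→XO/XO/.X/OX/..; (4,0)=-1→XO/XO/../OX/X.; (4,1)=-1→XO/XO/../OX/.X
ply 2: XO/XO/X./OX/.. is terminal -1 (O); from XO/XO/../OX/.. depth 4

X winning at [XO/XO/../OX/..]: True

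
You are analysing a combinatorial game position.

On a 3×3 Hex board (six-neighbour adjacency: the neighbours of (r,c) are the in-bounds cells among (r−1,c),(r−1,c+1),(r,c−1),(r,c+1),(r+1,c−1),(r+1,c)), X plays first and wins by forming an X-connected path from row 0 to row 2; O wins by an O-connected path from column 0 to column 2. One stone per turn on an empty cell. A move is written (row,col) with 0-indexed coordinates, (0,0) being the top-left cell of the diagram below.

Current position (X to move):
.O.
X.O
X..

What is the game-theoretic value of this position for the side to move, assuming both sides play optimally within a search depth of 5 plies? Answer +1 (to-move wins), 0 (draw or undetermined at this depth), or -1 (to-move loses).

value(.O./X.O/X.., X) = +1

[.O./X.O/X..] X move#1: (0,0):+1/XO./X.O/X..*, (0,2):+1/.OX/X.O/X.., (1,1):+1/.O./XXO/X.., (2,1):-1/.O./X.O/XX., (2,2):-1/.O./X.O/X.X
[XO./X.O/X..] end (terminal -1, O#2); searched .O./X.O/X.. to 5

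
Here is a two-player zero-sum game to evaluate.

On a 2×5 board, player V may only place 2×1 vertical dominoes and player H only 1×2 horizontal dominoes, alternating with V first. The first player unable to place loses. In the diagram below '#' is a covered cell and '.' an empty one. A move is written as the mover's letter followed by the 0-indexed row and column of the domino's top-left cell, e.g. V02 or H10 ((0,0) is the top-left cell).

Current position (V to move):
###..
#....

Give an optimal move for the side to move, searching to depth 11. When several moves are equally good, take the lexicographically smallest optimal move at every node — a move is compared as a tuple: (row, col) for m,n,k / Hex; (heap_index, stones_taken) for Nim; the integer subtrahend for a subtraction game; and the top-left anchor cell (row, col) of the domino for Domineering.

ply 1, V at ###../#.... | V03=+1→####./#..#.*; V04=-1→###.#/#...#
ply 2, H at ####./#..#. | H11=-1→####./####.*
ply 3, V at ####./####. | V04=+1→#####/#####*
ply 4: #####/##### is terminal -1 (H); from ###../#.... depth 11

V's best at [###../#....]: V03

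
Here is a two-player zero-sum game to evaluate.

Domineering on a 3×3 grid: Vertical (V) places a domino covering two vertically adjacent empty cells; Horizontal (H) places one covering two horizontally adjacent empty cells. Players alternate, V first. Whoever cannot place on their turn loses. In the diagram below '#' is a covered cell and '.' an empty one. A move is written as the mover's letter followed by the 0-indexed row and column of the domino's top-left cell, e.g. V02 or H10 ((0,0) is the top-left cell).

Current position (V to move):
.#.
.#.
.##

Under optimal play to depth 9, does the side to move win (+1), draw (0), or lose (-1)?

value(.#./.#./.##, V) = +1

[.#./.#./.##] V move#1: V00:+1/##./##./.##*, V02:+1/.##/.##/.##, V10:+1/.#./##./###
[##./##./.##] end (terminal -1, H#2); searched .#./.#./.## to 9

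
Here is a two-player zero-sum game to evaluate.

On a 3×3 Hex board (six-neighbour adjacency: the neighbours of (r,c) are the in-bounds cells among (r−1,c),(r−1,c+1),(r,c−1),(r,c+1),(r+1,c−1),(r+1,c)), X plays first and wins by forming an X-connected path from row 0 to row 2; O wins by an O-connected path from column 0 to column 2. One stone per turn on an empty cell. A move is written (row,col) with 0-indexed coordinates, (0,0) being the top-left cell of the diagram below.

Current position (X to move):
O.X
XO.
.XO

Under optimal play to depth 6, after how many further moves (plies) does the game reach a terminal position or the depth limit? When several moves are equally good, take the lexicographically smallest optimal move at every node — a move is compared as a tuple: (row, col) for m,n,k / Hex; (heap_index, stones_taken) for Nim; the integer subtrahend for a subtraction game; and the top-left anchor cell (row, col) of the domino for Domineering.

p1 X@[O.X/XO./.XO]: (0,1)[OXX/XO./.XO]+1* (1,2)[O.X/XOX/.XO]+1 (2,0)[O.X/XO./XXO]+1
p2 O@[OXX/XO./.XO]: (1,2)[OXX/XOO/.XO]-1* (2,0)[OXX/XO./OXO]-1
p3 X@[OXX/XOO/.XO]: (2,0)[OXX/XOO/XXO]+1*
p4 O@[OXX/XOO/XXO] terminal -1; root [O.X/XO./.XO] d6

PV length from [O.X/XO./.XO]: 3 plies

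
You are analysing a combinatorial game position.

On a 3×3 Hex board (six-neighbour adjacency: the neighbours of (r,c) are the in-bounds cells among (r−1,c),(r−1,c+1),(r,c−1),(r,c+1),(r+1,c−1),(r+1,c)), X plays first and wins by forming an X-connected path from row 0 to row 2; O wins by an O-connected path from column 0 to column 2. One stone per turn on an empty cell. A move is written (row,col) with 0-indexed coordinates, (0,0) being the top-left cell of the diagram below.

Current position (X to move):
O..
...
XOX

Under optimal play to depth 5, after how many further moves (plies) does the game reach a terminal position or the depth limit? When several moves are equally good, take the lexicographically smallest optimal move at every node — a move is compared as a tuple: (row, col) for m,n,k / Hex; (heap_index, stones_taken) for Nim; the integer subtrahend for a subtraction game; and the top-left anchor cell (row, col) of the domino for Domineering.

PV length from [O../.../XOX]: 3 plies

ply 1, X at O../.../XOX | (0,1)=+1→OX./.../XOX*; (0,2)=+1→O.X/.../XOX; (1,0)=+1→O../X../XOX; (1,1)=+1→O../.X./XOX; (1,2)=+1→O../..X/XOX
ply 2, O at OX./.../XOX | (0,2)=-1→OXO/.../XOX*; (1,0)=-1→OX./O../XOX; (1,1)=-1→OX./.O./XOX; (1,2)=-1→OX./..O/XOX
ply 3, X at OXO/.../XOX | (1,0)=+1→OXO/X../XOX*; (1,1)=+1→OXO/.X./XOX; (1,2)=+1→OXO/..X/XOX
ply 4: OXO/X../XOX is terminal -1 (O); from O../.../XOX depth 5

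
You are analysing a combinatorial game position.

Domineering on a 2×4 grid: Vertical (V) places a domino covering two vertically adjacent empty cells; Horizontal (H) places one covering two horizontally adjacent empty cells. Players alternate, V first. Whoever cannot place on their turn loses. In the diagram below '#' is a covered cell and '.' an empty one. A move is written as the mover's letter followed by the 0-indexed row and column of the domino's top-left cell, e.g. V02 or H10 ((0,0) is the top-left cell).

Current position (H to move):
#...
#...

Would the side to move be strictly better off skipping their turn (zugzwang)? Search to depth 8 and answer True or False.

ply 1, H at #.../#... | H01=+1→###./#...*; H02=+1→#.##/#...; H11=+1→#.../###.; H12=+1→#.../#.##
ply 2, V at ###./#... | V03=-1→####/#..#*
ply 3, H at ####/#..# | H11=+1→####/####*
ply 4: ####/#### is terminal -1 (V); from #.../#... depth 8
suppose H passes — search the same position with V to move:
pass> ply 1, V at #.../#... | V01=-1→##../##..; V02=+1→#.#./#.#.*; V03=-1→#..#/#..#
pass> ply 2: #.#./#.#. is terminal -1 (H); from #.../#... depth 8
for H: play +1, pass -1

zugzwang(#.../#..., H) = False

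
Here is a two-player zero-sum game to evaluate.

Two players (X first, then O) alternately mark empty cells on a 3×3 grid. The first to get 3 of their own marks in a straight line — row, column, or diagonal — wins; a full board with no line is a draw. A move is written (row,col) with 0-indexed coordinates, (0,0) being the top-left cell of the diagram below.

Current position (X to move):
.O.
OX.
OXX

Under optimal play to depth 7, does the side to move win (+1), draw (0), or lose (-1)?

value(.O./OX./OXX, X) = +1

[.O./OX./OXX] X move#1: (0,0):+1/XO./OX./OXX*, (0,2):-1/.OX/OX./OXX, (1,2):-1/.O./OXX/OXX
[XO./OX./OXX] end (terminal -1, O#2); searched .O./OX./OXX to 7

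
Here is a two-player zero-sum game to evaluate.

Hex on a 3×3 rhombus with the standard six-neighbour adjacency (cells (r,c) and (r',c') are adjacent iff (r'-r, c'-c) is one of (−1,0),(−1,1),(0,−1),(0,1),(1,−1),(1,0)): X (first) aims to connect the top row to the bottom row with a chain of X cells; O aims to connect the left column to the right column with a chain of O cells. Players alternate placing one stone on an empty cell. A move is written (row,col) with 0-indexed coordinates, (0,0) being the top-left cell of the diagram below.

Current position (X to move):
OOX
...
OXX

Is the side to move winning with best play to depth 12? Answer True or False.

ply 1, X at OOX/.../OXX | (1,0)=+1→OOX/X../OXX*; (1,1)=+1→OOX/.X./OXX; (1,2)=+1→OOX/..X/OXX
ply 2, O at OOX/X../OXX | (1,1)=-1→OOX/XO./OXX*; (1,2)=-1→OOX/X.O/OXX
ply 3, X at OOX/XO./OXX | (1,2)=+1→OOX/XOX/OXX*
ply 4: OOX/XOX/OXX is terminal -1 (O); from OOX/.../OXX depth 12

X winning at [OOX/.../OXX]: True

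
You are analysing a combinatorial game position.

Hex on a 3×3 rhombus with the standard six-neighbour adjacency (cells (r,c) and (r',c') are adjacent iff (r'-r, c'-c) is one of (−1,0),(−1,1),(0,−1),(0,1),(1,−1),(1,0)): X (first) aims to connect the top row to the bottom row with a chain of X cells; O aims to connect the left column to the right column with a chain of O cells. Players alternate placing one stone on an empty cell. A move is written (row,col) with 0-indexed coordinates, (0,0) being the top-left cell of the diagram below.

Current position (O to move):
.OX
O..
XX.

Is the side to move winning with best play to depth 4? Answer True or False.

p1 O@[.OX/O../XX.]: (0,0)[OOX/O../XX.]-1* (1,1)[.OX/OO./XX.]-1 (1,2)[.OX/O.O/XX.]-1 (2,2)[.OX/O../XXO]-1
p2 X@[OOX/O../XX.]: (1,1)[OOX/OX./XX.]+1* (1,2)[OOX/O.X/XX.]+1 (2,2)[OOX/O../XXX]+1
p3 O@[OOX/OX./XX.] terminal -1; root [.OX/O../XX.] d4

O winning at [.OX/O../XX.]: False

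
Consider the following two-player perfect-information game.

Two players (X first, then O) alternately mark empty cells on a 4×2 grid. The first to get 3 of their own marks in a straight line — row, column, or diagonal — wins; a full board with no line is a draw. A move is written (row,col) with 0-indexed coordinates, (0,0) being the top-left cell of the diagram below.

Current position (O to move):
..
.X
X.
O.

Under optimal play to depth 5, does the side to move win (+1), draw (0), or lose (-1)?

p1 O@[../.X/X./O.]: (0,0)[O./.X/X./O.]-1 (0,1)[.O/.X/X./O.]+0* (1,0)[../OX/X./O.]-1 (2,1)[../.X/XO/O.]+0 (3,1)[../.X/X./OO]+0
p2 X@[.O/.X/X./O.]: (0,0)[XO/.X/X./O.]+0* (1,0)[.O/XX/X./O.]+0 (2,1)[.O/.X/XX/O.]+0 (3,1)[.O/.X/X./OX]+0
p3 O@[XO/.X/X./O.]: (1,0)[XO/OX/X./O.]+0* (2,1)[XO/.X/XO/O.]-1 (3,1)[XO/.X/X./OO]-1
p4 X@[XO/OX/X./O.]: (2,1)[XO/OX/XX/O.]+0* (3,1)[XO/OX/X./OX]+0
p5 O@[XO/OX/XX/O.]: (3,1)[XO/OX/XX/OO]+0*
p6 X@[XO/OX/XX/OO] terminal +0; root [../.X/X./O.] d5

value(../.X/X./O., O) = 0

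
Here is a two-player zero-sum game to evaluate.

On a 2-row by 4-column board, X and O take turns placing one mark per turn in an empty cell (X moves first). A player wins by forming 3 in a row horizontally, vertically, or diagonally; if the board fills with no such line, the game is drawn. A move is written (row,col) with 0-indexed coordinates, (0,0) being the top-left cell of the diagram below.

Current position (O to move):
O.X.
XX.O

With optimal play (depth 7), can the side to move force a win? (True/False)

O winning at [O.X./XX.O]: False

p1 O@[O.X./XX.O]: (0,1)[OOX./XX.O]-1 (0,3)[O.XO/XX.O]-1 (1,2)[O.X./XXOO]+0*
p2 X@[O.X./XXOO]: (0,1)[OXX./XXOO]+0* (0,3)[O.XX/XXOO]+0
p3 O@[OXX./XXOO]: (0,3)[OXXO/XXOO]+0*
p4 X@[OXXO/XXOO] terminal +0; root [O.X./XX.O] d7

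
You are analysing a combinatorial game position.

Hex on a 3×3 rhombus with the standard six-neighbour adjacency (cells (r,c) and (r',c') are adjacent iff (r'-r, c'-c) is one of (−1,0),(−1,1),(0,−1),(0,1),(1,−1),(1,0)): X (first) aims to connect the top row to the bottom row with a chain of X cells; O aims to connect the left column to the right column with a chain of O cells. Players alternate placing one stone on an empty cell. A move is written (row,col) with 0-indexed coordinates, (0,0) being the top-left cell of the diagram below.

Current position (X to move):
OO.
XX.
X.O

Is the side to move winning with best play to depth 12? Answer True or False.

X winning at [OO./XX./X.O]: True

[OO./XX./X.O] X move#1: (0,2):+1/OOX/XX./X.O*, (1,2):-1/OO./XXX/X.O, (2,1):-1/OO./XX./XXO
[OOX/XX./X.O] end (terminal -1, O#2); searched OO./XX./X.O to 12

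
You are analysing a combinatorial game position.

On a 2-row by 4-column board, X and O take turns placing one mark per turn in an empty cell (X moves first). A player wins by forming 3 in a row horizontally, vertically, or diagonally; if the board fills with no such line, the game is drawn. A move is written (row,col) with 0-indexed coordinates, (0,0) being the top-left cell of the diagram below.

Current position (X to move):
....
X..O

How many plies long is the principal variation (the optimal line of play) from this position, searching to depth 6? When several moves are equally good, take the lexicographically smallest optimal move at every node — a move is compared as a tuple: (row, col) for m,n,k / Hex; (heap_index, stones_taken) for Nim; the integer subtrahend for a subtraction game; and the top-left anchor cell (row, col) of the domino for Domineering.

p1 X@[..../X..O]: (0,0)[X.../X..O]+0* (0,1)[.X../X..O]+0 (0,2)[..X./X..O]+0 (0,3)[...X/X..O]+0 (1,1)[..../XX.O]+0 (1,2)[..../X.XO]+0
p2 O@[X.../X..O]: (0,1)[XO../X..O]+0* (0,2)[X.O./X..O]+0 (0,3)[X..O/X..O]+0 (1,1)[X.../XO.O]+0 (1,2)[X.../X.OO]+0
p3 X@[XO../X..O]: (0,2)[XOX./X..O]+0* (0,3)[XO.X/X..O]+0 (1,1)[XO../XX.O]+0 (1,2)[XO../X.XO]+0
p4 O@[XOX./X..O]: (0,3)[XOXO/X..O]+0* (1,1)[XOX./XO.O]+0 (1,2)[XOX./X.OO]+0
p5 X@[XOXO/X..O]: (1,1)[XOXO/XX.O]+0* (1,2)[XOXO/X.XO]+0
p6 O@[XOXO/XX.O]: (1,2)[XOXO/XXOO]+0*
p7 X@[XOXO/XXOO] terminal +0; root [..../X..O] d6

PV length from [..../X..O]: 6 plies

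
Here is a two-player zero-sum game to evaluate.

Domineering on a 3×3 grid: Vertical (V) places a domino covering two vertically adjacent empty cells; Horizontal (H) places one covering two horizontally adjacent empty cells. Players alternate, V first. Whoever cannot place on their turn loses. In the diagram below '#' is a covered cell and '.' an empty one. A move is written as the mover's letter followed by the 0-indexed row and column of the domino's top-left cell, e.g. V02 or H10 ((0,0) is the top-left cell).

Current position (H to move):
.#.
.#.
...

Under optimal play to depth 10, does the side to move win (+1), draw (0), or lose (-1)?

ply 1, H at .#./.#./... | H20=-1→.#./.#./##.*; H21=-1→.#./.#./.##
ply 2, V at .#./.#./##. | V00=+1→##./##./##.*; V02=+1→.##/.##/##.; V12=+1→.#./.##/###
ply 3: ##./##./##. is terminal -1 (H); from .#./.#./... depth 10

value(.#./.#./..., H) = -1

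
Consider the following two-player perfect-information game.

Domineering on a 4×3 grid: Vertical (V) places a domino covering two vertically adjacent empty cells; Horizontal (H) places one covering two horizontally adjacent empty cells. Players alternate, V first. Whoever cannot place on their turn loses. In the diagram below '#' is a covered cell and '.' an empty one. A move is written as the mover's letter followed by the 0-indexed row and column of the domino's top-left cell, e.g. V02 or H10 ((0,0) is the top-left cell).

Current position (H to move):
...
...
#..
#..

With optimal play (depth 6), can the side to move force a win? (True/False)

[.../.../#../#..] H move#1: H00:-1/##./.../#../#..*, H01:-1/.##/.../#../#.., H10:-1/.../##./#../#.., H11:-1/.../.##/#../#.., H21:-1/.../.../###/#.., H31:-1/.../.../#../###
[##./.../#../#..] V move#2: V02:-1/###/..#/#../#.., V11:+1/##./.#./##./#..*, V12:+1/##./..#/#.#/#.., V21:+1/##./.../##./##., V22:+1/##./.../#.#/#.#
[##./.#./##./#..] H move#3: H31:-1/##./.#./##./###*
[##./.#./##./###] V move#4: V02:+1/###/.##/##./###*, V12:+1/##./.##/###/###
[###/.##/##./###] end (terminal -1, H#5); searched .../.../#../#.. to 6

H winning at [.../.../#../#..]: False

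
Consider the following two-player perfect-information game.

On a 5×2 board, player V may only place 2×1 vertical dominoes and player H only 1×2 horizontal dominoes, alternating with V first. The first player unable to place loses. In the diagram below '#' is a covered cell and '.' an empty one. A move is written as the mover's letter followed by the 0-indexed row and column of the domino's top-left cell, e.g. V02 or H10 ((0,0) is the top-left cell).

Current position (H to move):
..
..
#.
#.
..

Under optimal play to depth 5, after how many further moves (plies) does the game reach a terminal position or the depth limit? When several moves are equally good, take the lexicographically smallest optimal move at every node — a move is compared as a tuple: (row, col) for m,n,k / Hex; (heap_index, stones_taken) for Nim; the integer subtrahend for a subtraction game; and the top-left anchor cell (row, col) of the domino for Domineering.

PV length from [../../#./#./..]: 3 plies

p1 H@[../../#./#./..]: H00[##/../#./#./..]+1* H10[../##/#./#./..]+1 H40[../../#./#./##]-1
p2 V@[##/../#./#./..]: V11[##/.#/##/#./..]-1* V21[##/../##/##/..]-1 V31[##/../#./##/.#]-1
p3 H@[##/.#/##/#./..]: H40[##/.#/##/#./##]+1*
p4 V@[##/.#/##/#./##] terminal -1; root [../../#./#./..] d5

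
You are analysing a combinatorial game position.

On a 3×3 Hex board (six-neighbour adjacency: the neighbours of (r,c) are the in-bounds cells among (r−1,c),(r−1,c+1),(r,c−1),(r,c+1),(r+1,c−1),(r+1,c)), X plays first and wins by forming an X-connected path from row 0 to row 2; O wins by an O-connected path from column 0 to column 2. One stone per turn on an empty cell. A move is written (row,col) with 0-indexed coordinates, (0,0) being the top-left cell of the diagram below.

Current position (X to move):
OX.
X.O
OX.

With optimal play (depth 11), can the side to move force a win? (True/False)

p1 X@[OX./X.O/OX.]: (0,2)[OXX/X.O/OX.]-1 (1,1)[OX./XXO/OX.]+1* (2,2)[OX./X.O/OXX]-1
p2 O@[OX./XXO/OX.] terminal -1; root [OX./X.O/OX.] d11

X winning at [OX./X.O/OX.]: True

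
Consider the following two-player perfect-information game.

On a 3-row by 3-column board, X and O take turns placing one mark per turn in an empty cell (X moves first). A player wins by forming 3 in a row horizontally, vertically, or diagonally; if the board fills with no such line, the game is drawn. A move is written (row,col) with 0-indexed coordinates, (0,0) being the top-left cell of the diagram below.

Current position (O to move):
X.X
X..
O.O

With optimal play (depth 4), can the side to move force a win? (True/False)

O winning at [X.X/X../O.O]: True

ply 1, O at X.X/X../O.O | (0,1)=+0→XOX/X../O.O; (1,1)=-1→X.X/XO./O.O; (1,2)=-1→X.X/X.O/O.O; (2,1)=+1→X.X/X../OOO*
ply 2: X.X/X../OOO is terminal -1 (X); from X.X/X../O.O depth 4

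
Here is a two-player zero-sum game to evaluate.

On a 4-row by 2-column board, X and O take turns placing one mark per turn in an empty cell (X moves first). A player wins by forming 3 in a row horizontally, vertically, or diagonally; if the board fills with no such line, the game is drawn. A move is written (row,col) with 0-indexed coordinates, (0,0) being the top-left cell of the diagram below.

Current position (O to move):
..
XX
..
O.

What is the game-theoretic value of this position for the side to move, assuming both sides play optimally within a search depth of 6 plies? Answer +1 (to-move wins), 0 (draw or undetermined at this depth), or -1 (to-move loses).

value(../XX/../O., O) = 0

ply 1, O at ../XX/../O. | (0,0)=-1→O./XX/../O.; (0,1)=+0→.O/XX/../O.*; (2,0)=-1→../XX/O./O.; (2,1)=+0→../XX/.O/O.; (3,1)=+0→../XX/../OO
ply 2, X at .O/XX/../O. | (0,0)=+0→XO/XX/../O.*; (2,0)=+0→.O/XX/X./O.; (2,1)=+0→.O/XX/.X/O.; (3,1)=+0→.O/XX/../OX
ply 3, O at XO/XX/../O. | (2,0)=+0→XO/XX/O./O.*; (2,1)=-1→XO/XX/.O/O.; (3,1)=-1→XO/XX/../OO
ply 4, X at XO/XX/O./O. | (2,1)=+0→XO/XX/OX/O.*; (3,1)=+0→XO/XX/O./OX
ply 5, O at XO/XX/OX/O. | (3,1)=+0→XO/XX/OX/OO*
ply 6: XO/XX/OX/OO is terminal +0 (X); from ../XX/../O. depth 6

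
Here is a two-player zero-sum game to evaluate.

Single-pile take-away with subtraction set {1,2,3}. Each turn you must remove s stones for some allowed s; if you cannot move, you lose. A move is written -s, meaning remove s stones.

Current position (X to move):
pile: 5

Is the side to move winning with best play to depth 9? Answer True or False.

X winning at [5]: True

ply 1, X at 5 | -1=+1→4*; -2=-1→3; -3=-1→2
ply 2, O at 4 | -1=-1→3*; -2=-1→2; -3=-1→1
ply 3, X at 3 | -1=-1→2; -2=-1→1; -3=+1→0*
ply 4: 0 is terminal -1 (O); from 5 depth 9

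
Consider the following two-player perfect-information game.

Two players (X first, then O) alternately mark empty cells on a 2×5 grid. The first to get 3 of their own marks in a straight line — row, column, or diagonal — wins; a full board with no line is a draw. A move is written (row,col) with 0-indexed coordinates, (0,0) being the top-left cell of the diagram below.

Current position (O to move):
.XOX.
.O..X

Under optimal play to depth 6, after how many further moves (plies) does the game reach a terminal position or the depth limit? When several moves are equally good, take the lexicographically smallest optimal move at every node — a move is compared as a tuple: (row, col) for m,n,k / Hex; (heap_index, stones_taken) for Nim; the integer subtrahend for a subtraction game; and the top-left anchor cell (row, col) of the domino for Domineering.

[.XOX./.O..X] O move#1: (0,0):+0/OXOX./.O..X, (0,4):+0/.XOXO/.O..X, (1,0):+0/.XOX./OO..X, (1,2):+1/.XOX./.OO.X*, (1,3):+0/.XOX./.O.OX
[.XOX./.OO.X] X move#2: (0,0):-1/XXOX./.OO.X*, (0,4):-1/.XOXX/.OO.X, (1,0):-1/.XOX./XOO.X, (1,3):-1/.XOX./.OOXX
[XXOX./.OO.X] O move#3: (0,4):+1/XXOXO/.OO.X*, (1,0):+1/XXOX./OOO.X, (1,3):+1/XXOX./.OOOX
[XXOXO/.OO.X] X move#4: (1,0):-1/XXOXO/XOO.X*, (1,3):-1/XXOXO/.OOXX
[XXOXO/XOO.X] O move#5: (1,3):+1/XXOXO/XOOOX*
[XXOXO/XOOOX] end (terminal -1, X#6); searched .XOX./.O..X to 6

PV length from [.XOX./.O..X]: 5 plies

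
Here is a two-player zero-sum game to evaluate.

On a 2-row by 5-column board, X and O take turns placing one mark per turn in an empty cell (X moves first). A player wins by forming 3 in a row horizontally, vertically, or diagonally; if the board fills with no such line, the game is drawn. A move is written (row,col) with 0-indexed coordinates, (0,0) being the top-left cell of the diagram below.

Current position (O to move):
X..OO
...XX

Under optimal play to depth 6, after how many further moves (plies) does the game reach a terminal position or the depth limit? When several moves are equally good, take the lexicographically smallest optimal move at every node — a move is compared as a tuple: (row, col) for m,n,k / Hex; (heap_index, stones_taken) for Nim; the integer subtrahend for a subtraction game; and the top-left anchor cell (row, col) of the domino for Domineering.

p1 O@[X..OO/...XX]: (0,1)[XO.OO/...XX]-1 (0,2)[X.OOO/...XX]+1* (1,0)[X..OO/O..XX]-1 (1,1)[X..OO/.O.XX]-1 (1,2)[X..OO/..OXX]+0
p2 X@[X.OOO/...XX] terminal -1; root [X..OO/...XX] d6

PV length from [X..OO/...XX]: 1 ply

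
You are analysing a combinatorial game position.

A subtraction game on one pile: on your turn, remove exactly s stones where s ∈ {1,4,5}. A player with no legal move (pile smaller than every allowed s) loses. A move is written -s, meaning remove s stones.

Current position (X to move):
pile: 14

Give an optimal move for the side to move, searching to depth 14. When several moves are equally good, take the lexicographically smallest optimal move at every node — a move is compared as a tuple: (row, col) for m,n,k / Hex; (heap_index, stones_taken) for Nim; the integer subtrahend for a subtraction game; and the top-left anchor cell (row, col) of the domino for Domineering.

[14] X move#1: -1:-1/13, -4:+1/10*, -5:-1/9
[10] O move#2: -1:-1/9*, -4:-1/6, -5:-1/5
[9] X move#3: -1:+1/8*, -4:-1/5, -5:-1/4
[8] O move#4: -1:-1/7*, -4:-1/4, -5:-1/3
[7] X move#5: -1:-1/6, -4:-1/3, -5:+1/2*
[2] O move#6: -1:-1/1*
[1] X move#7: -1:+1/0*
[0] end (terminal -1, O#8); searched 14 to 14

X's best at [14]: -4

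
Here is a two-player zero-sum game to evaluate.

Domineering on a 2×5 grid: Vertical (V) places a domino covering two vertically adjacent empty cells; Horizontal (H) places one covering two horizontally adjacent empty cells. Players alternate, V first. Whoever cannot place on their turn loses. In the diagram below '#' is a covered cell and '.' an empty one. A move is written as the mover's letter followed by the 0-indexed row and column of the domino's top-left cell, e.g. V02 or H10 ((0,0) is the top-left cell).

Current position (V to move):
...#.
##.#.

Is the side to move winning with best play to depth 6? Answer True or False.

V winning at [...#./##.#.]: True

ply 1, V at ...#./##.#. | V02=+1→..##./####.*; V04=-1→...##/##.##
ply 2, H at ..##./####. | H00=-1→####./####.*
ply 3, V at ####./####. | V04=+1→#####/#####*
ply 4: #####/##### is terminal -1 (H); from ...#./##.#. depth 6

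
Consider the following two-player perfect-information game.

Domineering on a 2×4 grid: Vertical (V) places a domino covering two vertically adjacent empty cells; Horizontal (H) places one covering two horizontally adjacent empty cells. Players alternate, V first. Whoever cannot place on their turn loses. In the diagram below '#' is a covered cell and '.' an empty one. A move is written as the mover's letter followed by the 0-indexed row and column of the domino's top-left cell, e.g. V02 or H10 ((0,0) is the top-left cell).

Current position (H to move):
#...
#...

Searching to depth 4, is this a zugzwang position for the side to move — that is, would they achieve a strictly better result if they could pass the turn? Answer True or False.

p1 H@[#.../#...]: H01[###./#...]+1* H02[#.##/#...]+1 H11[#.../###.]+1 H12[#.../#.##]+1
p2 V@[###./#...]: V03[####/#..#]-1*
p3 H@[####/#..#]: H11[####/####]+1*
p4 V@[####/####] terminal -1; root [#.../#...] d4
pass branch (V moves first from the same position):
  | p1 V@[#.../#...]: V01[##../##..]-1 V02[#.#./#.#.]+1* V03[#..#/#..#]-1
  | p2 H@[#.#./#.#.] terminal -1; root [#.../#...] d4
H moving scores +1; H passing scores -1

zugzwang(#.../#..., H) = False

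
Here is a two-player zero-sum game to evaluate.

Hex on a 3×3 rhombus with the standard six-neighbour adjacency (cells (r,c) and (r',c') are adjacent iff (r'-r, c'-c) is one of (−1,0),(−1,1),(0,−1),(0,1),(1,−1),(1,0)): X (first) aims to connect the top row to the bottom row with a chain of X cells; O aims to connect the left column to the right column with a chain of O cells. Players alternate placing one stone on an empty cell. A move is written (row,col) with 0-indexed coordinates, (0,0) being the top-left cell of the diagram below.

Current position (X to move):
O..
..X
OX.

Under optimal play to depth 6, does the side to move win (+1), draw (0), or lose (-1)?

[O../..X/OX.] X move#1: (0,1):+1/OX./..X/OX.*, (0,2):+1/O.X/..X/OX., (1,0):-1/O../X.X/OX., (1,1):+1/O../.XX/OX., (2,2):-1/O../..X/OXX
[OX./..X/OX.] O move#2: (0,2):-1/OXO/..X/OX.*, (1,0):-1/OX./O.X/OX., (1,1):-1/OX./.OX/OX., (2,2):-1/OX./..X/OXO
[OXO/..X/OX.] X move#3: (1,0):-1/OXO/X.X/OX., (1,1):+1/OXO/.XX/OX.*, (2,2):-1/OXO/..X/OXX
[OXO/.XX/OX.] end (terminal -1, O#4); searched O../..X/OX. to 6

value(O../..X/OX., X) = +1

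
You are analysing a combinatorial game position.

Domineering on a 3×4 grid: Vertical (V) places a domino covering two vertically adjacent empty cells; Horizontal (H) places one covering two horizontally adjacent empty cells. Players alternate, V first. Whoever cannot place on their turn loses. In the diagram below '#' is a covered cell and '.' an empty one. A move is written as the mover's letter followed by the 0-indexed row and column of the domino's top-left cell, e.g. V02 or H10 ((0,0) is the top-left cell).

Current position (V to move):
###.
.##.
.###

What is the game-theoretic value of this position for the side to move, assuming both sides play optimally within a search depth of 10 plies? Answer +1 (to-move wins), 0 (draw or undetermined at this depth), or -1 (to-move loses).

value(###./.##./.###, V) = +1

ply 1, V at ###./.##./.### | V03=+1→####/.###/.###*; V10=+1→###./###./####
ply 2: ####/.###/.### is terminal -1 (H); from ###./.##./.### depth 10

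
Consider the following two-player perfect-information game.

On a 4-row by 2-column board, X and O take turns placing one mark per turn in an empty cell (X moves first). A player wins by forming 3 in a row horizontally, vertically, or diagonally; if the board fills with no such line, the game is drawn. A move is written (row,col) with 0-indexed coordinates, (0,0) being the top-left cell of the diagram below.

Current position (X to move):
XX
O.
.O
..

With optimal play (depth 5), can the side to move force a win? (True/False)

X winning at [XX/O./.O/..]: False

[XX/O./.O/..] X move#1: (1,1):+0/XX/OX/.O/..*, (2,0):+0/XX/O./XO/.., (3,0):+0/XX/O./.O/X., (3,1):+0/XX/O./.O/.X
[XX/OX/.O/..] O move#2: (2,0):+0/XX/OX/OO/..*, (3,0):+0/XX/OX/.O/O., (3,1):+0/XX/OX/.O/.O
[XX/OX/OO/..] X move#3: (3,0):+0/XX/OX/OO/X.*, (3,1):-1/XX/OX/OO/.X
[XX/OX/OO/X.] O move#4: (3,1):+0/XX/OX/OO/XO*
[XX/OX/OO/XO] end (terminal +0, X#5); searched XX/O./.O/.. to 5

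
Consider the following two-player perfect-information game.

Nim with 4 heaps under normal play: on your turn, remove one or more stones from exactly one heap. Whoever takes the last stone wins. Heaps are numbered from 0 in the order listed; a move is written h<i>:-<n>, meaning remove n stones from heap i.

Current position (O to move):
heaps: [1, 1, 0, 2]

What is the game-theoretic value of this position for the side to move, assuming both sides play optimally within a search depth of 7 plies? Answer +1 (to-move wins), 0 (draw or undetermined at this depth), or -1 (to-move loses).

p1 O@[(1,1,0,2)]: h0:-1[(0,1,0,2)]-1 h1:-1[(1,0,0,2)]-1 h3:-1[(1,1,0,1)]-1 h3:-2[(1,1,0,0)]+1*
p2 X@[(1,1,0,0)]: h0:-1[(0,1,0,0)]-1* h1:-1[(1,0,0,0)]-1
p3 O@[(0,1,0,0)]: h1:-1[(0,0,0,0)]+1*
p4 X@[(0,0,0,0)] terminal -1; root [(1,1,0,2)] d7

value((1,1,0,2), O) = +1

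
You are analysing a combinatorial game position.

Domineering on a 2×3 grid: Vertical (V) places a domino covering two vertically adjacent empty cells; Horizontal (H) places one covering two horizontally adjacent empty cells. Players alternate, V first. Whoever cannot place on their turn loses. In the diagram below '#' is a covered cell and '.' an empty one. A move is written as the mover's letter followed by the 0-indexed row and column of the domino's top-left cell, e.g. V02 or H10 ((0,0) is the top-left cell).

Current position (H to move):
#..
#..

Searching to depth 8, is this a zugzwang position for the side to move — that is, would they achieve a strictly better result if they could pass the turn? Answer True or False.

p1 H@[#../#..]: H01[###/#..]+1* H11[#../###]+1
p2 V@[###/#..] terminal -1; root [#../#..] d8
if H skipped the turn, V would face:
~ p1 V@[#../#..]: V01[##./##.]+1* V02[#.#/#.#]+1
~ p2 H@[##./##.] terminal -1; root [#../#..] d8
compare (H): move=+1 vs pass=-1

zugzwang(#../#.., H) = False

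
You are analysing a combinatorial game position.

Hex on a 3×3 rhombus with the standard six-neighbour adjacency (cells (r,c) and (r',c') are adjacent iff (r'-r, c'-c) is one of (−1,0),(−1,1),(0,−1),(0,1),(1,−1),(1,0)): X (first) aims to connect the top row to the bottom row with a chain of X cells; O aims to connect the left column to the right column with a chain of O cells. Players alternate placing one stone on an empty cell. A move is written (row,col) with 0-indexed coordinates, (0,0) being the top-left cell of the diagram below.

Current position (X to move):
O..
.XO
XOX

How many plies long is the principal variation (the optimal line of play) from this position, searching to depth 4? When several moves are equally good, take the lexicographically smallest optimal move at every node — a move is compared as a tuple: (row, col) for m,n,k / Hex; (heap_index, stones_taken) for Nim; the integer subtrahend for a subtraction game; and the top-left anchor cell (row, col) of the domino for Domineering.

[O../.XO/XOX] X move#1: (0,1):+1/OX./.XO/XOX*, (0,2):+1/O.X/.XO/XOX, (1,0):+1/O../XXO/XOX
[OX./.XO/XOX] end (terminal -1, O#2); searched O../.XO/XOX to 4

PV length from [O../.XO/XOX]: 1 ply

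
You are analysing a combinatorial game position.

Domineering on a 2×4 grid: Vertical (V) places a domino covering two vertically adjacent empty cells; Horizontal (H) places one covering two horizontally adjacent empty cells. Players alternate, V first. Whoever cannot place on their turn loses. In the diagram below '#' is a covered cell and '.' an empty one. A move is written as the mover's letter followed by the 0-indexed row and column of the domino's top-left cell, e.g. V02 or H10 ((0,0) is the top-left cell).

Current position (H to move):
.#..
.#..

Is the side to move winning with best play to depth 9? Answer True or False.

H winning at [.#../.#..]: True

p1 H@[.#../.#..]: H02[.###/.#..]+1* H12[.#../.###]+1
p2 V@[.###/.#..]: V00[####/##..]-1*
p3 H@[####/##..]: H12[####/####]+1*
p4 V@[####/####] terminal -1; root [.#../.#..] d9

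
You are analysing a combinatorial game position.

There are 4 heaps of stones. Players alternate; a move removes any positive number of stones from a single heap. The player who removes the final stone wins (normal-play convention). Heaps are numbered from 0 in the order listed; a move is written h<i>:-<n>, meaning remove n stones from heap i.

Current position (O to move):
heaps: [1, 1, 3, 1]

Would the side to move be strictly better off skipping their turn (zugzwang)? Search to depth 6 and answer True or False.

p1 O@[(1,1,3,1)]: h0:-1[(0,1,3,1)]-1 h1:-1[(1,0,3,1)]-1 h2:-1[(1,1,2,1)]-1 h2:-2[(1,1,1,1)]+1* h2:-3[(1,1,0,1)]-1 h3:-1[(1,1,3,0)]-1
p2 X@[(1,1,1,1)]: h0:-1[(0,1,1,1)]-1* h1:-1[(1,0,1,1)]-1 h2:-1[(1,1,0,1)]-1 h3:-1[(1,1,1,0)]-1
p3 O@[(0,1,1,1)]: h1:-1[(0,0,1,1)]+1* h2:-1[(0,1,0,1)]+1 h3:-1[(0,1,1,0)]+1
p4 X@[(0,0,1,1)]: h2:-1[(0,0,0,1)]-1* h3:-1[(0,0,1,0)]-1
p5 O@[(0,0,0,1)]: h3:-1[(0,0,0,0)]+1*
p6 X@[(0,0,0,0)] terminal -1; root [(1,1,3,1)] d6
suppose O passes — search the same position with X to move:
pass> p1 X@[(1,1,3,1)]: h0:-1[(0,1,3,1)]-1 h1:-1[(1,0,3,1)]-1 h2:-1[(1,1,2,1)]-1 h2:-2[(1,1,1,1)]+1* h2:-3[(1,1,0,1)]-1 h3:-1[(1,1,3,0)]-1
pass> p2 O@[(1,1,1,1)]: h0:-1[(0,1,1,1)]-1* h1:-1[(1,0,1,1)]-1 h2:-1[(1,1,0,1)]-1 h3:-1[(1,1,1,0)]-1
pass> p3 X@[(0,1,1,1)]: h1:-1[(0,0,1,1)]+1* h2:-1[(0,1,0,1)]+1 h3:-1[(0,1,1,0)]+1
pass> p4 O@[(0,0,1,1)]: h2:-1[(0,0,0,1)]-1* h3:-1[(0,0,1,0)]-1
pass> p5 X@[(0,0,0,1)]: h3:-1[(0,0,0,0)]+1*
pass> p6 O@[(0,0,0,0)] terminal -1; root [(1,1,3,1)] d6
for O: play +1, pass -1

zugzwang((1,1,3,1), O) = False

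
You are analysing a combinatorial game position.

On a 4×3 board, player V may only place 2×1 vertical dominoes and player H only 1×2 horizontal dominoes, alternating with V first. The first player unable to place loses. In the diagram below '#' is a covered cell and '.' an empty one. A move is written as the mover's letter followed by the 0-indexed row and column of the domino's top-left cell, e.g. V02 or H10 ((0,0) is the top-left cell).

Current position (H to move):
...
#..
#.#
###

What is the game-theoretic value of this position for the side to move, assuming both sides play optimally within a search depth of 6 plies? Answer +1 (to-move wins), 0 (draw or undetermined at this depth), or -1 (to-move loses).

value(.../#../#.#/###, H) = +1

p1 H@[.../#../#.#/###]: H00[##./#../#.#/###]-1 H01[.##/#../#.#/###]-1 H11[.../###/#.#/###]+1*
p2 V@[.../###/#.#/###] terminal -1; root [.../#../#.#/###] d6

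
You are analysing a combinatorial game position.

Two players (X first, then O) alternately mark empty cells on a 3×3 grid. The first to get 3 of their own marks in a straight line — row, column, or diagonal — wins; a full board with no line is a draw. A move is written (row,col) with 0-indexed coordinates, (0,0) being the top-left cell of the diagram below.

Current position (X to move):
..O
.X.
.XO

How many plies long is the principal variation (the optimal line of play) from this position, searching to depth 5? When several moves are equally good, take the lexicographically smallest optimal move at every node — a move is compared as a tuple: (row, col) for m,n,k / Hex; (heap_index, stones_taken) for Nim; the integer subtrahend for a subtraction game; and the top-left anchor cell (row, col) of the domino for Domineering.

PV length from [..O/.X./.XO]: 1 ply

ply 1, X at ..O/.X./.XO | (0,0)=-1→X.O/.X./.XO; (0,1)=+1→.XO/.X./.XO*; (1,0)=-1→..O/XX./.XO; (1,2)=+1→..O/.XX/.XO; (2,0)=-1→..O/.X./XXO
ply 2: .XO/.X./.XO is terminal -1 (O); from ..O/.X./.XO depth 5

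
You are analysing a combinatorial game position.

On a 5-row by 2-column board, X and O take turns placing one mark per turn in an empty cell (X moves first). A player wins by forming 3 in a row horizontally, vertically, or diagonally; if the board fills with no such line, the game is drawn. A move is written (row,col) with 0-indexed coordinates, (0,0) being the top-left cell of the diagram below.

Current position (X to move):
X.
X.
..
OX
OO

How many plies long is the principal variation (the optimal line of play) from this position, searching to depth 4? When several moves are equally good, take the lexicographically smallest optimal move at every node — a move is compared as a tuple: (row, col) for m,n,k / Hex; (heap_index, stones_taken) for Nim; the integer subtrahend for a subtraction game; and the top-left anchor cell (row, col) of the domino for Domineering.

[X./X./../OX/OO] X move#1: (0,1):-1/XX/X./../OX/OO, (1,1):-1/X./XX/../OX/OO, (2,0):+1/X./X./X./OX/OO*, (2,1):-1/X./X./.X/OX/OO
[X./X./X./OX/OO] end (terminal -1, O#2); searched X./X./../OX/OO to 4

PV length from [X./X./../OX/OO]: 1 ply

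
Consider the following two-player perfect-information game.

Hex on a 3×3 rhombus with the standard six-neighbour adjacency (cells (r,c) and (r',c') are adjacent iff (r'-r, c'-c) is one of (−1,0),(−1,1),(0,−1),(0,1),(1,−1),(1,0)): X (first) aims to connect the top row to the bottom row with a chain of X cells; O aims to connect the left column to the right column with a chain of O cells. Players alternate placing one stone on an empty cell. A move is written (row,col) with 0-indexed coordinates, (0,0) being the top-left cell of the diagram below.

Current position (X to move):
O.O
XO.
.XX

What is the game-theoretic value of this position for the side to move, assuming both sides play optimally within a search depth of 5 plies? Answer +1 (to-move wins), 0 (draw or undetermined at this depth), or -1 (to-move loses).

ply 1, X at O.O/XO./.XX | (0,1)=-1→OXO/XO./.XX*; (1,2)=-1→O.O/XOX/.XX; (2,0)=-1→O.O/XO./XXX
ply 2, O at OXO/XO./.XX | (1,2)=-1→OXO/XOO/.XX; (2,0)=+1→OXO/XO./OXX*
ply 3: OXO/XO./OXX is terminal -1 (X); from O.O/XO./.XX depth 5

value(O.O/XO./.XX, X) = -1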